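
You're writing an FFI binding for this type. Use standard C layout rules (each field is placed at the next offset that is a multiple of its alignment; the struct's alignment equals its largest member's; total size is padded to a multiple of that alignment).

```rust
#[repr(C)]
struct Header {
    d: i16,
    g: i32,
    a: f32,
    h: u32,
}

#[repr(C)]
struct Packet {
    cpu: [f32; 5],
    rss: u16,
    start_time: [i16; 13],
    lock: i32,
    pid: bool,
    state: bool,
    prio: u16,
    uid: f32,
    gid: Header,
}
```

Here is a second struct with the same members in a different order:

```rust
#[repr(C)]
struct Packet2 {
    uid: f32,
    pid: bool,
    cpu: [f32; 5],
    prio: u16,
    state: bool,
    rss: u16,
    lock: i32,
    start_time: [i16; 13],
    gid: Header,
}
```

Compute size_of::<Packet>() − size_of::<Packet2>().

Header: @0: d [2B, align 2] → 2; +2 pad (align 4); @4: g [4B, align 4] → 8; @8: a [4B, align 4] → 12; @12: h [4B, align 4] → 16; size 16, align 4
@0: cpu [20B, align 4] → 20
@20: rss [2B, align 2] → 22
@22: start_time [26B, align 2] → 48
@48: lock [4B, align 4] → 52
@52: pid [1B, align 1] → 53
@53: state [1B, align 1] → 54
@54: prio [2B, align 2] → 56
@56: uid [4B, align 4] → 60
@60: gid [16B, align 4] → 76
size 76, align 4
— Packet2 —
@0: uid [4B, align 4] → 4
@4: pid [1B, align 1] → 5
+3 pad (align 4)
@8: cpu [20B, align 4] → 28
@28: prio [2B, align 2] → 30
@30: state [1B, align 1] → 31
+1 pad (align 2)
@32: rss [2B, align 2] → 34
+2 pad (align 4)
@36: lock [4B, align 4] → 40
@40: start_time [26B, align 2] → 66
+2 pad (align 4)
@68: gid [16B, align 4] → 84
size 84, align 4
76 − 84 = -8

-8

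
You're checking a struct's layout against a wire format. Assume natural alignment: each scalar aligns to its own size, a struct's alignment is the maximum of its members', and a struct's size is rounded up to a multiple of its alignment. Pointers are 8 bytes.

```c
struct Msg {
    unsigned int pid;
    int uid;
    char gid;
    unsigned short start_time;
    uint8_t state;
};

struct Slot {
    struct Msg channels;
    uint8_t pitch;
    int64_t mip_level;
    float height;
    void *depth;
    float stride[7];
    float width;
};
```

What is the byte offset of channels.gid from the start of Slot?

8

Msg: @0: pid [4B, align 4] → 4; @4: uid [4B, align 4] → 8; @8: gid [1B, align 1] → 9; +1 pad (align 2); @10: start_time [2B, align 2] → 12; @12: state [1B, align 1] → 13; +3 tail pad (align 4); size 16, align 4
@0: channels [16B, align 4] → 16
within Msg: gid at 8
0 + 8 = 8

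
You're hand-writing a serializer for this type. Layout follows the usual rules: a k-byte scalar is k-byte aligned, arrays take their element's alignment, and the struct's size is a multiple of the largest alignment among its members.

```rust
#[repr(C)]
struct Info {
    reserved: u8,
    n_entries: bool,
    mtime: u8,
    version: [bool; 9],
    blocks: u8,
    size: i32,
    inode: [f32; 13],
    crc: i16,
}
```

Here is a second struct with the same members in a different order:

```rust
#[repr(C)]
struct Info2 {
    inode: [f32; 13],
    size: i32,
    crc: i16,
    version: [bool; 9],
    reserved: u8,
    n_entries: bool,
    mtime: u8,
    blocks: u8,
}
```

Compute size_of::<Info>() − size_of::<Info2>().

0..1  reserved  (1B, 1-aligned)
1..2  n_entries  (1B, 1-aligned)
2..3  mtime  (1B, 1-aligned)
3..12  version  (9B, 1-aligned)
12..13  blocks  (1B, 1-aligned)
13..16  -- padding (3B)
16..20  size  (4B, 4-aligned)
20..72  inode  (52B, 4-aligned)
72..74  crc  (2B, 2-aligned)
74..76  -- tail padding (2B)
sizeof = 76, alignof = 4
— Info2 —
0..52  inode  (52B, 4-aligned)
52..56  size  (4B, 4-aligned)
56..58  crc  (2B, 2-aligned)
58..67  version  (9B, 1-aligned)
67..68  reserved  (1B, 1-aligned)
68..69  n_entries  (1B, 1-aligned)
69..70  mtime  (1B, 1-aligned)
70..71  blocks  (1B, 1-aligned)
71..72  -- tail padding (1B)
sizeof = 72, alignof = 4
76 − 72 = 4

4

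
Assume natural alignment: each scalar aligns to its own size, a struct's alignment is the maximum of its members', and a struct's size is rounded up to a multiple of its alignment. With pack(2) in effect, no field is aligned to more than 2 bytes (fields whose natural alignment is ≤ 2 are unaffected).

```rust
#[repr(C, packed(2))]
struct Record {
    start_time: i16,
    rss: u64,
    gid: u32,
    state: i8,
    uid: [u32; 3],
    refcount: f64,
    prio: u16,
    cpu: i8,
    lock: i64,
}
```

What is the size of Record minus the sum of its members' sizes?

@0: start_time [2B, align 2] → 2
@2: rss [8B, align 2] → 10
@10: gid [4B, align 2] → 14
@14: state [1B, align 1] → 15
+1 pad (align 2)
@16: uid [12B, align 2] → 28
@28: refcount [8B, align 2] → 36
@36: prio [2B, align 2] → 38
@38: cpu [1B, align 1] → 39
+1 pad (align 2)
@40: lock [8B, align 2] → 48
size 48, align 2
data bytes 46, size 48 → padding 2

2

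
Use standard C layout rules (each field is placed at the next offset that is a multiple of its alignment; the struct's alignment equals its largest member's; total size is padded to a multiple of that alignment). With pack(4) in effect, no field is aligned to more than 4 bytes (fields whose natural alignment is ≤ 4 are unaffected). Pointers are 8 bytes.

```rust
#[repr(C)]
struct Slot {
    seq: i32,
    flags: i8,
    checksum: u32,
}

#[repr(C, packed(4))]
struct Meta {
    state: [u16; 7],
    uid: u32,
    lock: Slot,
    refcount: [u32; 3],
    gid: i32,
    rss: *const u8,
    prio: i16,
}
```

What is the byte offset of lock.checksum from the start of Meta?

28

Slot: 0..4  seq  (4B, 4-aligned); 4..5  flags  (1B, 1-aligned); 5..8  -- padding (3B); 8..12  checksum  (4B, 4-aligned); sizeof = 12, alignof = 4
0..14  state  (14B, 2-aligned)
14..16  -- padding (2B)
16..20  uid  (4B, 4-aligned)
20..32  lock  (12B, 4-aligned)
within Slot: checksum at 8
20 + 8 = 28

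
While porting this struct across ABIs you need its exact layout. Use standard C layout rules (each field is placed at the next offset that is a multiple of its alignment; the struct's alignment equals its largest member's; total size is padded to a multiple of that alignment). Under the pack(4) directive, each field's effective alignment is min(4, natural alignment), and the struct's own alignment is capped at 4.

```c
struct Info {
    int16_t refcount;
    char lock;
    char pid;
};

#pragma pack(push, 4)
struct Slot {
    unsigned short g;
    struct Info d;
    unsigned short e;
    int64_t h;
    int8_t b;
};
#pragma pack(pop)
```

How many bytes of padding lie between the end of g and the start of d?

Info: 0..2  refcount  (2B, 2-aligned); 2..3  lock  (1B, 1-aligned); 3..4  pid  (1B, 1-aligned); sizeof = 4, alignof = 2
0..2  g  (2B, 2-aligned)
2..6  d  (4B, 2-aligned)

0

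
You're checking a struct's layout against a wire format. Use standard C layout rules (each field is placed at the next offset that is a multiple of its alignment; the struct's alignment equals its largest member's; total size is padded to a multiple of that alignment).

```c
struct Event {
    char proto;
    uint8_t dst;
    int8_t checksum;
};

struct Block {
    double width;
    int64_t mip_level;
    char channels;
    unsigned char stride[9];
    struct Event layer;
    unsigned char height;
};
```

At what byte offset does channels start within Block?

Event: proto at 0 (size 1, align 1) → ends 1; dst at 1 (size 1, align 1) → ends 2; checksum at 2 (size 1, align 1) → ends 3; total 3 bytes, alignment 1
width at 0 (size 8, align 8) → ends 8
mip_level at 8 (size 8, align 8) → ends 16
channels at 16 (size 1, align 1) → ends 17

16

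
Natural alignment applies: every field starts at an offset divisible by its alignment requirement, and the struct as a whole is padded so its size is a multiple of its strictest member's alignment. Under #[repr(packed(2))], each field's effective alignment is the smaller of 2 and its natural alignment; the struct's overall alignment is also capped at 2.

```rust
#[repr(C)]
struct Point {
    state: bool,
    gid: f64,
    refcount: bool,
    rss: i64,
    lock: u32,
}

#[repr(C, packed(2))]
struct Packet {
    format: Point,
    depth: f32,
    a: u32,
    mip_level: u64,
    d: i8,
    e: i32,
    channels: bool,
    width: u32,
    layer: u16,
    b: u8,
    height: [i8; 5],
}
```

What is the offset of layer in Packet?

68

Point: 0..1  state  (1B, 1-aligned); 1..8  -- padding (7B); 8..16  gid  (8B, 8-aligned); 16..17  refcount  (1B, 1-aligned); 17..24  -- padding (7B); 24..32  rss  (8B, 8-aligned); 32..36  lock  (4B, 4-aligned); 36..40  -- tail padding (4B); sizeof = 40, alignof = 8
0..40  format  (40B, 2-aligned)
40..44  depth  (4B, 2-aligned)
44..48  a  (4B, 2-aligned)
48..56  mip_level  (8B, 2-aligned)
56..57  d  (1B, 1-aligned)
57..58  -- padding (1B)
58..62  e  (4B, 2-aligned)
62..63  channels  (1B, 1-aligned)
63..64  -- padding (1B)
64..68  width  (4B, 2-aligned)
68..70  layer  (2B, 2-aligned)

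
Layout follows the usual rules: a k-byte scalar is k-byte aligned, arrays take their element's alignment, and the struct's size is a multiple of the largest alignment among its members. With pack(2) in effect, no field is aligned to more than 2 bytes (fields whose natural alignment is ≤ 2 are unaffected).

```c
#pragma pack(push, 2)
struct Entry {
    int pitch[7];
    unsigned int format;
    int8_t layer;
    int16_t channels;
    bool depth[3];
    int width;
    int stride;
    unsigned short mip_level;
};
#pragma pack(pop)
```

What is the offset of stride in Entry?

pitch at 0 (size 28, align 2) → ends 28
format at 28 (size 4, align 2) → ends 32
layer at 32 (size 1, align 1) → ends 33
pad 1 to align 2 for channels
channels at 34 (size 2, align 2) → ends 36
depth at 36 (size 3, align 1) → ends 39
pad 1 to align 2 for width
width at 40 (size 4, align 2) → ends 44
stride at 44 (size 4, align 2) → ends 48

44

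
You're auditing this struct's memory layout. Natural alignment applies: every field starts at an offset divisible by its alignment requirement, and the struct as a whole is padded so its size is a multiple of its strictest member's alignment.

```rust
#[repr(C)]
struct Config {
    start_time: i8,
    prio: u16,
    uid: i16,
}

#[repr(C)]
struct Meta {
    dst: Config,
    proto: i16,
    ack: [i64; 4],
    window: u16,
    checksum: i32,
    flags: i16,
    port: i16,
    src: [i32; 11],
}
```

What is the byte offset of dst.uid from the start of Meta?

4

Config: 0..1  start_time  (1B, 1-aligned); 1..2  -- padding (1B); 2..4  prio  (2B, 2-aligned); 4..6  uid  (2B, 2-aligned); sizeof = 6, alignof = 2
0..6  dst  (6B, 2-aligned)
within Config: uid at 4
0 + 4 = 4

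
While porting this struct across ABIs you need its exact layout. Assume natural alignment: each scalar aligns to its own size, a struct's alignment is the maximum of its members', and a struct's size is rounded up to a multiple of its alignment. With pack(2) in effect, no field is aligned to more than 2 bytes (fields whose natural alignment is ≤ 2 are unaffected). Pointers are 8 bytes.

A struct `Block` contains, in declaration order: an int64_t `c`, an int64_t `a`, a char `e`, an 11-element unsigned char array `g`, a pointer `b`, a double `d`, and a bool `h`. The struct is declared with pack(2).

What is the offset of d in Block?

@0: c [8B, align 2] → 8
@8: a [8B, align 2] → 16
@16: e [1B, align 1] → 17
@17: g [11B, align 1] → 28
@28: b [8B, align 2] → 36
@36: d [8B, align 2] → 44

36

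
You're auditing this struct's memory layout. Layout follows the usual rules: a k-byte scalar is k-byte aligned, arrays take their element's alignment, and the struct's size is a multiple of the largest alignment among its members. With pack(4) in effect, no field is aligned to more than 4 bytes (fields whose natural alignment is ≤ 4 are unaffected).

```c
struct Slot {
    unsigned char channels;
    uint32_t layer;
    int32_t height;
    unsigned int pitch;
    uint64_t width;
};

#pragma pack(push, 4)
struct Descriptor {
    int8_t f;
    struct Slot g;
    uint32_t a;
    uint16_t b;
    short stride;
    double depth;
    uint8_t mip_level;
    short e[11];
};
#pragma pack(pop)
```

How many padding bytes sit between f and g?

Slot: channels at 0 (size 1, align 1) → ends 1; pad 3 to align 4 for layer; layer at 4 (size 4, align 4) → ends 8; height at 8 (size 4, align 4) → ends 12; pitch at 12 (size 4, align 4) → ends 16; width at 16 (size 8, align 8) → ends 24; total 24 bytes, alignment 8
f at 0 (size 1, align 1) → ends 1
pad 3 to align 4 for g
g at 4 (size 24, align 4) → ends 28

3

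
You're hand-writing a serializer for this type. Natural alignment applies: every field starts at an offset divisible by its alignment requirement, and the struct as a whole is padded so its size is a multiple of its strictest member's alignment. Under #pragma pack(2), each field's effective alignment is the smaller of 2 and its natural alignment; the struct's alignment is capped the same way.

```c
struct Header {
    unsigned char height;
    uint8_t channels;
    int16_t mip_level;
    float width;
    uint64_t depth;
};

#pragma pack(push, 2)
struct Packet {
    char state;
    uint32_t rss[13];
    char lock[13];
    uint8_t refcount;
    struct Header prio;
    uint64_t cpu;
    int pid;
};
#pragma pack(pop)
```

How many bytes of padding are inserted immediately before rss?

Header: @0: height [1B, align 1] → 1; @1: channels [1B, align 1] → 2; @2: mip_level [2B, align 2] → 4; @4: width [4B, align 4] → 8; @8: depth [8B, align 8] → 16; size 16, align 8
@0: state [1B, align 1] → 1
+1 pad (align 2)
@2: rss [52B, align 2] → 54

1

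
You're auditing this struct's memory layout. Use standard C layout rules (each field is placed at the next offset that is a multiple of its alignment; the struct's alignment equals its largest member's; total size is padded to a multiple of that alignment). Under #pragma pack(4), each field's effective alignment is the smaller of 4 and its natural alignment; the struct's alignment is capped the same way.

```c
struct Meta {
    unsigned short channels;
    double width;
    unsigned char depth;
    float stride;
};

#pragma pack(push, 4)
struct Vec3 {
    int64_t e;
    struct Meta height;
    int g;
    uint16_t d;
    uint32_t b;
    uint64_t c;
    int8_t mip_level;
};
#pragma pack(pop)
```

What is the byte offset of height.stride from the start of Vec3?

28

Meta: channels at 0 (size 2, align 2) → ends 2; pad 6 to align 8 for width; width at 8 (size 8, align 8) → ends 16; depth at 16 (size 1, align 1) → ends 17; pad 3 to align 4 for stride; stride at 20 (size 4, align 4) → ends 24; total 24 bytes, alignment 8
e at 0 (size 8, align 4) → ends 8
height at 8 (size 24, align 4) → ends 32
within Meta: stride at 20
8 + 20 = 28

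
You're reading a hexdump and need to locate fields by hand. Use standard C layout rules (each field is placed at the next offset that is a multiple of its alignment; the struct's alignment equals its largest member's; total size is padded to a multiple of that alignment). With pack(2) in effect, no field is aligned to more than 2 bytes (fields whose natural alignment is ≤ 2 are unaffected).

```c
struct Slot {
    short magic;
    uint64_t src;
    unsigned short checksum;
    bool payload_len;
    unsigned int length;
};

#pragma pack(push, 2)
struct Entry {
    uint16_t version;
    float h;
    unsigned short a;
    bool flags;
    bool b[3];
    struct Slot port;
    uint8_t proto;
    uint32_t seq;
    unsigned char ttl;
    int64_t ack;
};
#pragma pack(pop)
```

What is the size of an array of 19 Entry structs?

Slot: @0: magic [2B, align 2] → 2; +6 pad (align 8); @8: src [8B, align 8] → 16; @16: checksum [2B, align 2] → 18; @18: payload_len [1B, align 1] → 19; +1 pad (align 4); @20: length [4B, align 4] → 24; size 24, align 8
@0: version [2B, align 2] → 2
@2: h [4B, align 2] → 6
@6: a [2B, align 2] → 8
@8: flags [1B, align 1] → 9
@9: b [3B, align 1] → 12
@12: port [24B, align 2] → 36
@36: proto [1B, align 1] → 37
+1 pad (align 2)
@38: seq [4B, align 2] → 42
@42: ttl [1B, align 1] → 43
+1 pad (align 2)
@44: ack [8B, align 2] → 52
size 52, align 2
array of 19: 19 × 52 = 988

988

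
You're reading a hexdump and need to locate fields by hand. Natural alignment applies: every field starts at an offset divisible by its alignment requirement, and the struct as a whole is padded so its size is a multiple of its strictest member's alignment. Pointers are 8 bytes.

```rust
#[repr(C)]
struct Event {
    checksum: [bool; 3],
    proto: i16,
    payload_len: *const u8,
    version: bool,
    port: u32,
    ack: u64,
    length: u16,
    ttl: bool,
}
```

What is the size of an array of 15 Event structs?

checksum at 0 (size 3, align 1) → ends 3
pad 1 to align 2 for proto
proto at 4 (size 2, align 2) → ends 6
pad 2 to align 8 for payload_len
payload_len at 8 (size 8, align 8) → ends 16
version at 16 (size 1, align 1) → ends 17
pad 3 to align 4 for port
port at 20 (size 4, align 4) → ends 24
ack at 24 (size 8, align 8) → ends 32
length at 32 (size 2, align 2) → ends 34
ttl at 34 (size 1, align 1) → ends 35
tail pad 5 to reach multiple of 8
total 40 bytes, alignment 8
array of 15: 15 × 40 = 600

600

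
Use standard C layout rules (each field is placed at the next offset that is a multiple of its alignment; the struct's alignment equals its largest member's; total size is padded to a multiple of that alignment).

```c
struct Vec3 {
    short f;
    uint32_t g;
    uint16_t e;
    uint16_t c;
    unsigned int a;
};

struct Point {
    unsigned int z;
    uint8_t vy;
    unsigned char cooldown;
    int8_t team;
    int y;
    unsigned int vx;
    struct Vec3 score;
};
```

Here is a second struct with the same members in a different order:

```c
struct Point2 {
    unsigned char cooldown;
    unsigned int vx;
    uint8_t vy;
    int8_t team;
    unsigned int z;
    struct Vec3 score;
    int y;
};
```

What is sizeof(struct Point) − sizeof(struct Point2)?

-4

Vec3: 0..2  f  (2B, 2-aligned); 2..4  -- padding (2B); 4..8  g  (4B, 4-aligned); 8..10  e  (2B, 2-aligned); 10..12  c  (2B, 2-aligned); 12..16  a  (4B, 4-aligned); sizeof = 16, alignof = 4
0..4  z  (4B, 4-aligned)
4..5  vy  (1B, 1-aligned)
5..6  cooldown  (1B, 1-aligned)
6..7  team  (1B, 1-aligned)
7..8  -- padding (1B)
8..12  y  (4B, 4-aligned)
12..16  vx  (4B, 4-aligned)
16..32  score  (16B, 4-aligned)
sizeof = 32, alignof = 4
— Point2 —
0..1  cooldown  (1B, 1-aligned)
1..4  -- padding (3B)
4..8  vx  (4B, 4-aligned)
8..9  vy  (1B, 1-aligned)
9..10  team  (1B, 1-aligned)
10..12  -- padding (2B)
12..16  z  (4B, 4-aligned)
16..32  score  (16B, 4-aligned)
32..36  y  (4B, 4-aligned)
sizeof = 36, alignof = 4
32 − 36 = -4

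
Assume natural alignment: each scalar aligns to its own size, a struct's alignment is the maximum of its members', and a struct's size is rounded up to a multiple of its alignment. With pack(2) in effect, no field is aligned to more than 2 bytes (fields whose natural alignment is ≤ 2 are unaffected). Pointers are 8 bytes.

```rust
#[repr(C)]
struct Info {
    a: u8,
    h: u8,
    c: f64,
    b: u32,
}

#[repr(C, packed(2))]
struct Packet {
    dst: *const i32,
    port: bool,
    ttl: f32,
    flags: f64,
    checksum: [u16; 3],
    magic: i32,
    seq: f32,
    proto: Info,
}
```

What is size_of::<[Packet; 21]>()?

Info: 0..1  a  (1B, 1-aligned); 1..2  h  (1B, 1-aligned); 2..8  -- padding (6B); 8..16  c  (8B, 8-aligned); 16..20  b  (4B, 4-aligned); 20..24  -- tail padding (4B); sizeof = 24, alignof = 8
0..8  dst  (8B, 2-aligned)
8..9  port  (1B, 1-aligned)
9..10  -- padding (1B)
10..14  ttl  (4B, 2-aligned)
14..22  flags  (8B, 2-aligned)
22..28  checksum  (6B, 2-aligned)
28..32  magic  (4B, 2-aligned)
32..36  seq  (4B, 2-aligned)
36..60  proto  (24B, 2-aligned)
sizeof = 60, alignof = 2
array of 21: 21 × 60 = 1260

1260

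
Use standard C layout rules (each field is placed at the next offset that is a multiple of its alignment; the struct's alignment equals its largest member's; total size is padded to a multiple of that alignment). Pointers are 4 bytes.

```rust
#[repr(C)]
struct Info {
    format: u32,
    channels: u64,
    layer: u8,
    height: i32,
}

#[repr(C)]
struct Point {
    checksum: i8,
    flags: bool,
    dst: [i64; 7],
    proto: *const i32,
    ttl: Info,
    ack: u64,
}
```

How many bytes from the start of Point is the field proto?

64

Info: @0: format [4B, align 4] → 4; +4 pad (align 8); @8: channels [8B, align 8] → 16; @16: layer [1B, align 1] → 17; +3 pad (align 4); @20: height [4B, align 4] → 24; size 24, align 8
@0: checksum [1B, align 1] → 1
@1: flags [1B, align 1] → 2
+6 pad (align 8)
@8: dst [56B, align 8] → 64
@64: proto [4B, align 4] → 68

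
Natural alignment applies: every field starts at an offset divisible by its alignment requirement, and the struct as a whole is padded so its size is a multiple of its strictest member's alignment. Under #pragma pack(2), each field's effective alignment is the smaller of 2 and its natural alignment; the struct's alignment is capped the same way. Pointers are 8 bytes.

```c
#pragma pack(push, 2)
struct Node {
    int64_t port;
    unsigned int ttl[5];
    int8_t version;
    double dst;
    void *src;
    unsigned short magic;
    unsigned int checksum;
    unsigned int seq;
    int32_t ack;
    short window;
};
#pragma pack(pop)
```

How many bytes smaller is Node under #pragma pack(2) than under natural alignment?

natural layout:
  0..8  port  (8B, 8-aligned)
  8..28  ttl  (20B, 4-aligned)
  28..29  version  (1B, 1-aligned)
  29..32  -- padding (3B)
  32..40  dst  (8B, 8-aligned)
  40..48  src  (8B, 8-aligned)
  48..50  magic  (2B, 2-aligned)
  50..52  -- padding (2B)
  52..56  checksum  (4B, 4-aligned)
  56..60  seq  (4B, 4-aligned)
  60..64  ack  (4B, 4-aligned)
  64..66  window  (2B, 2-aligned)
  66..72  -- tail padding (6B)
  sizeof = 72, alignof = 8
packed(2) layout:
  0..8  port  (8B, 2-aligned)
  8..28  ttl  (20B, 2-aligned)
  28..29  version  (1B, 1-aligned)
  29..30  -- padding (1B)
  30..38  dst  (8B, 2-aligned)
  38..46  src  (8B, 2-aligned)
  46..48  magic  (2B, 2-aligned)
  48..52  checksum  (4B, 2-aligned)
  52..56  seq  (4B, 2-aligned)
  56..60  ack  (4B, 2-aligned)
  60..62  window  (2B, 2-aligned)
  sizeof = 62, alignof = 2
72 − 62 = 10

10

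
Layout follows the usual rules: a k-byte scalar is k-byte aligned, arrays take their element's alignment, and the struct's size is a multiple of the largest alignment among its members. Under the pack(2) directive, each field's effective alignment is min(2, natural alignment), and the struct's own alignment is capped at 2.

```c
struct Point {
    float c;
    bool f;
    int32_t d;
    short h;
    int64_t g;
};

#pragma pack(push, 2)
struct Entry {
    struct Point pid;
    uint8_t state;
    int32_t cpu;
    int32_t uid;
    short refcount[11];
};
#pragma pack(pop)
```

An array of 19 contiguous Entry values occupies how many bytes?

1064

Point: @0: c [4B, align 4] → 4; @4: f [1B, align 1] → 5; +3 pad (align 4); @8: d [4B, align 4] → 12; @12: h [2B, align 2] → 14; +2 pad (align 8); @16: g [8B, align 8] → 24; size 24, align 8
@0: pid [24B, align 2] → 24
@24: state [1B, align 1] → 25
+1 pad (align 2)
@26: cpu [4B, align 2] → 30
@30: uid [4B, align 2] → 34
@34: refcount [22B, align 2] → 56
size 56, align 2
array of 19: 19 × 56 = 1064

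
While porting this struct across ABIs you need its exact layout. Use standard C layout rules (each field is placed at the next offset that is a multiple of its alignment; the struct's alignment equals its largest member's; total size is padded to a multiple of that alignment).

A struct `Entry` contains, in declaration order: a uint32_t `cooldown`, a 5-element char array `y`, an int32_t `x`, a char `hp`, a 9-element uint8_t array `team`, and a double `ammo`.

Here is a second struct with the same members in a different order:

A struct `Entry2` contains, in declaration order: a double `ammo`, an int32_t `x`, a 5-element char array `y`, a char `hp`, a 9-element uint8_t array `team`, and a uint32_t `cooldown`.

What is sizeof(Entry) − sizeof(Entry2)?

8

0..4  cooldown  (4B, 4-aligned)
4..9  y  (5B, 1-aligned)
9..12  -- padding (3B)
12..16  x  (4B, 4-aligned)
16..17  hp  (1B, 1-aligned)
17..26  team  (9B, 1-aligned)
26..32  -- padding (6B)
32..40  ammo  (8B, 8-aligned)
sizeof = 40, alignof = 8
— Entry2 —
0..8  ammo  (8B, 8-aligned)
8..12  x  (4B, 4-aligned)
12..17  y  (5B, 1-aligned)
17..18  hp  (1B, 1-aligned)
18..27  team  (9B, 1-aligned)
27..28  -- padding (1B)
28..32  cooldown  (4B, 4-aligned)
sizeof = 32, alignof = 8
40 − 32 = 8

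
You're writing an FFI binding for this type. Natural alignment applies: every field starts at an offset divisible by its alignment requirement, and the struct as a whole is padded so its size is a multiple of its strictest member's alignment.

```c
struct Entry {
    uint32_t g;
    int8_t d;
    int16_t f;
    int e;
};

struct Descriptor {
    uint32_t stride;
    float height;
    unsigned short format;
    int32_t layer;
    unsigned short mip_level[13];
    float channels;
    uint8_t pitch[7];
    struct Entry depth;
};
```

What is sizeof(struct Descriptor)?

68 bytes

Entry: 0..4  g  (4B, 4-aligned); 4..5  d  (1B, 1-aligned); 5..6  -- padding (1B); 6..8  f  (2B, 2-aligned); 8..12  e  (4B, 4-aligned); sizeof = 12, alignof = 4
0..4  stride  (4B, 4-aligned)
4..8  height  (4B, 4-aligned)
8..10  format  (2B, 2-aligned)
10..12  -- padding (2B)
12..16  layer  (4B, 4-aligned)
16..42  mip_level  (26B, 2-aligned)
42..44  -- padding (2B)
44..48  channels  (4B, 4-aligned)
48..55  pitch  (7B, 1-aligned)
55..56  -- padding (1B)
56..68  depth  (12B, 4-aligned)
sizeof = 68, alignof = 4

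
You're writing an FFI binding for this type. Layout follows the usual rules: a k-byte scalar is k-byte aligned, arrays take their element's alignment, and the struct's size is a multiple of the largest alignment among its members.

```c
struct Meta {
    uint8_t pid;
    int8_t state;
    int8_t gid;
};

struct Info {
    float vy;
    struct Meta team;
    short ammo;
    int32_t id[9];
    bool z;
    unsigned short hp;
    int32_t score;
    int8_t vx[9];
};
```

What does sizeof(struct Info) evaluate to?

68

Meta: @0: pid [1B, align 1] → 1; @1: state [1B, align 1] → 2; @2: gid [1B, align 1] → 3; size 3, align 1
@0: vy [4B, align 4] → 4
@4: team [3B, align 1] → 7
+1 pad (align 2)
@8: ammo [2B, align 2] → 10
+2 pad (align 4)
@12: id [36B, align 4] → 48
@48: z [1B, align 1] → 49
+1 pad (align 2)
@50: hp [2B, align 2] → 52
@52: score [4B, align 4] → 56
@56: vx [9B, align 1] → 65
+3 tail pad (align 4)
size 68, align 4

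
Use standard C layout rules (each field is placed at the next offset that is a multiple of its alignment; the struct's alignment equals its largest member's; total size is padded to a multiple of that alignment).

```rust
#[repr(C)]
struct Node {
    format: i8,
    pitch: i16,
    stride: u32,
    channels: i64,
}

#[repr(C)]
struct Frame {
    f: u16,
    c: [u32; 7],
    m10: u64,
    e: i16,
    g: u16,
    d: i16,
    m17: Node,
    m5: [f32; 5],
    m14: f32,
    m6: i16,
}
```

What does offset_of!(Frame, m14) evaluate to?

Node: @0: format [1B, align 1] → 1; +1 pad (align 2); @2: pitch [2B, align 2] → 4; @4: stride [4B, align 4] → 8; @8: channels [8B, align 8] → 16; size 16, align 8
@0: f [2B, align 2] → 2
+2 pad (align 4)
@4: c [28B, align 4] → 32
@32: m10 [8B, align 8] → 40
@40: e [2B, align 2] → 42
@42: g [2B, align 2] → 44
@44: d [2B, align 2] → 46
+2 pad (align 8)
@48: m17 [16B, align 8] → 64
@64: m5 [20B, align 4] → 84
@84: m14 [4B, align 4] → 88

84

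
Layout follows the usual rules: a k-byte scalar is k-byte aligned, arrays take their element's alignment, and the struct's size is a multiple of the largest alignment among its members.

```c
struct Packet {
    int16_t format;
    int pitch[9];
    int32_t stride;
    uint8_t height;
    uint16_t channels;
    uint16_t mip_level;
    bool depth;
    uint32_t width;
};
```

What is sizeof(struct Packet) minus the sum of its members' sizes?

4

format at 0 (size 2, align 2) → ends 2
pad 2 to align 4 for pitch
pitch at 4 (size 36, align 4) → ends 40
stride at 40 (size 4, align 4) → ends 44
height at 44 (size 1, align 1) → ends 45
pad 1 to align 2 for channels
channels at 46 (size 2, align 2) → ends 48
mip_level at 48 (size 2, align 2) → ends 50
depth at 50 (size 1, align 1) → ends 51
pad 1 to align 4 for width
width at 52 (size 4, align 4) → ends 56
total 56 bytes, alignment 4
data bytes 52, size 56 → padding 4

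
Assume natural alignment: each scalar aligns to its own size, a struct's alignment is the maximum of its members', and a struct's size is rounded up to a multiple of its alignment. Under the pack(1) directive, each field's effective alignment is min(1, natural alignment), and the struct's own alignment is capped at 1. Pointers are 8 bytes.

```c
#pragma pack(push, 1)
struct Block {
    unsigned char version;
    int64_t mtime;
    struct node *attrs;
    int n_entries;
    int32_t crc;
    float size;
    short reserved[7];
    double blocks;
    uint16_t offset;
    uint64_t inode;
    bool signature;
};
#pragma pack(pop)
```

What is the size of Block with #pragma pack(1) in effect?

62

version at 0 (size 1, align 1) → ends 1
mtime at 1 (size 8, align 1) → ends 9
attrs at 9 (size 8, align 1) → ends 17
n_entries at 17 (size 4, align 1) → ends 21
crc at 21 (size 4, align 1) → ends 25
size at 25 (size 4, align 1) → ends 29
reserved at 29 (size 14, align 1) → ends 43
blocks at 43 (size 8, align 1) → ends 51
offset at 51 (size 2, align 1) → ends 53
inode at 53 (size 8, align 1) → ends 61
signature at 61 (size 1, align 1) → ends 62
total 62 bytes, alignment 1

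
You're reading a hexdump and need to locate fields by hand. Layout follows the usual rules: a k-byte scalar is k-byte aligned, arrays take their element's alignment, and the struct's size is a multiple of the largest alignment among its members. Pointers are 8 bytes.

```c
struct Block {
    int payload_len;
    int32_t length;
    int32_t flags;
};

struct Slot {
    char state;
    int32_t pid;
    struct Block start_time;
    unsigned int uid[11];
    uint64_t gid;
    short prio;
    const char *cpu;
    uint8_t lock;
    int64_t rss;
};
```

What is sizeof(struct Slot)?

104 bytes

Block: 0..4  payload_len  (4B, 4-aligned); 4..8  length  (4B, 4-aligned); 8..12  flags  (4B, 4-aligned); sizeof = 12, alignof = 4
0..1  state  (1B, 1-aligned)
1..4  -- padding (3B)
4..8  pid  (4B, 4-aligned)
8..20  start_time  (12B, 4-aligned)
20..64  uid  (44B, 4-aligned)
64..72  gid  (8B, 8-aligned)
72..74  prio  (2B, 2-aligned)
74..80  -- padding (6B)
80..88  cpu  (8B, 8-aligned)
88..89  lock  (1B, 1-aligned)
89..96  -- padding (7B)
96..104  rss  (8B, 8-aligned)
sizeof = 104, alignof = 8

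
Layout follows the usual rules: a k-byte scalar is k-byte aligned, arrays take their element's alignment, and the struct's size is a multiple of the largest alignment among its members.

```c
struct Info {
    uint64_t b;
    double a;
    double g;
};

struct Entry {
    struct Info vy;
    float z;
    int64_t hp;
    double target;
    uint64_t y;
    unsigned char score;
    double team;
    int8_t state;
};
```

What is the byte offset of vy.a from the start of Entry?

8

Info: 0..8  b  (8B, 8-aligned); 8..16  a  (8B, 8-aligned); 16..24  g  (8B, 8-aligned); sizeof = 24, alignof = 8
0..24  vy  (24B, 8-aligned)
within Info: a at 8
0 + 8 = 8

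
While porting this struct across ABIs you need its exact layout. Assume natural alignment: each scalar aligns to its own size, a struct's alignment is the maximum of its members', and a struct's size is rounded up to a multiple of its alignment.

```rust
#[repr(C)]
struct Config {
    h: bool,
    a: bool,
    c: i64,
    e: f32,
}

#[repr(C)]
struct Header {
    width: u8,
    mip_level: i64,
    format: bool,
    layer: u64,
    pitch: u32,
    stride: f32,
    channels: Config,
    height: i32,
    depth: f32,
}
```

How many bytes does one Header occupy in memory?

72 bytes

Config: 0..1  h  (1B, 1-aligned); 1..2  a  (1B, 1-aligned); 2..8  -- padding (6B); 8..16  c  (8B, 8-aligned); 16..20  e  (4B, 4-aligned); 20..24  -- tail padding (4B); sizeof = 24, alignof = 8
0..1  width  (1B, 1-aligned)
1..8  -- padding (7B)
8..16  mip_level  (8B, 8-aligned)
16..17  format  (1B, 1-aligned)
17..24  -- padding (7B)
24..32  layer  (8B, 8-aligned)
32..36  pitch  (4B, 4-aligned)
36..40  stride  (4B, 4-aligned)
40..64  channels  (24B, 8-aligned)
64..68  height  (4B, 4-aligned)
68..72  depth  (4B, 4-aligned)
sizeof = 72, alignof = 8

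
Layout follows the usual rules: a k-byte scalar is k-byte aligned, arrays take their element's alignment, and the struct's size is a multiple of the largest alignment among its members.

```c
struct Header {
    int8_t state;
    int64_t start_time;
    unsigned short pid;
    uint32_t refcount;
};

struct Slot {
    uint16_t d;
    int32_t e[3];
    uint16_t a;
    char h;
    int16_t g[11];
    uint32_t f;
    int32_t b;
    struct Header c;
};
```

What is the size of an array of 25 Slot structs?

Header: state at 0 (size 1, align 1) → ends 1; pad 7 to align 8 for start_time; start_time at 8 (size 8, align 8) → ends 16; pid at 16 (size 2, align 2) → ends 18; pad 2 to align 4 for refcount; refcount at 20 (size 4, align 4) → ends 24; total 24 bytes, alignment 8
d at 0 (size 2, align 2) → ends 2
pad 2 to align 4 for e
e at 4 (size 12, align 4) → ends 16
a at 16 (size 2, align 2) → ends 18
h at 18 (size 1, align 1) → ends 19
pad 1 to align 2 for g
g at 20 (size 22, align 2) → ends 42
pad 2 to align 4 for f
f at 44 (size 4, align 4) → ends 48
b at 48 (size 4, align 4) → ends 52
pad 4 to align 8 for c
c at 56 (size 24, align 8) → ends 80
total 80 bytes, alignment 8
array of 25: 25 × 80 = 2000

2000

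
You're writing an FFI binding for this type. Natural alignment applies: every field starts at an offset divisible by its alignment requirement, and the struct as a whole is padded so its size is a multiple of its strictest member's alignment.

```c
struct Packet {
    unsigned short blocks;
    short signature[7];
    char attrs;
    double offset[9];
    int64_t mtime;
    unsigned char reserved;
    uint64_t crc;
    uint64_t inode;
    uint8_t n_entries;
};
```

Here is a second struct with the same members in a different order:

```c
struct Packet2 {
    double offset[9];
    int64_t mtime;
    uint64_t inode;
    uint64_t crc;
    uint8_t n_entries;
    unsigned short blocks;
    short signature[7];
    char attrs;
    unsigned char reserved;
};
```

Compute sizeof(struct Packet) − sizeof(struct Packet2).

16

0..2  blocks  (2B, 2-aligned)
2..16  signature  (14B, 2-aligned)
16..17  attrs  (1B, 1-aligned)
17..24  -- padding (7B)
24..96  offset  (72B, 8-aligned)
96..104  mtime  (8B, 8-aligned)
104..105  reserved  (1B, 1-aligned)
105..112  -- padding (7B)
112..120  crc  (8B, 8-aligned)
120..128  inode  (8B, 8-aligned)
128..129  n_entries  (1B, 1-aligned)
129..136  -- tail padding (7B)
sizeof = 136, alignof = 8
— Packet2 —
0..72  offset  (72B, 8-aligned)
72..80  mtime  (8B, 8-aligned)
80..88  inode  (8B, 8-aligned)
88..96  crc  (8B, 8-aligned)
96..97  n_entries  (1B, 1-aligned)
97..98  -- padding (1B)
98..100  blocks  (2B, 2-aligned)
100..114  signature  (14B, 2-aligned)
114..115  attrs  (1B, 1-aligned)
115..116  reserved  (1B, 1-aligned)
116..120  -- tail padding (4B)
sizeof = 120, alignof = 8
136 − 120 = 16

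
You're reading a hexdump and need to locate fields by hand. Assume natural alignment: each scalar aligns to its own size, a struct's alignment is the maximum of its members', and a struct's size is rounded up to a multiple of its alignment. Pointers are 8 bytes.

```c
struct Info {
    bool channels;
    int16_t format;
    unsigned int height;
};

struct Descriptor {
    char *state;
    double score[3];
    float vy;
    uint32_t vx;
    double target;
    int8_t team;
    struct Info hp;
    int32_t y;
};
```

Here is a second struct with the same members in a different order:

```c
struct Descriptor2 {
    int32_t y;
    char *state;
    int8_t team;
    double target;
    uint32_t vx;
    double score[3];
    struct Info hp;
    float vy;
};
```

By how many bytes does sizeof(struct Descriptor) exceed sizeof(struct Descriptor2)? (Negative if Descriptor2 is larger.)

-16

Info: @0: channels [1B, align 1] → 1; +1 pad (align 2); @2: format [2B, align 2] → 4; @4: height [4B, align 4] → 8; size 8, align 4
@0: state [8B, align 8] → 8
@8: score [24B, align 8] → 32
@32: vy [4B, align 4] → 36
@36: vx [4B, align 4] → 40
@40: target [8B, align 8] → 48
@48: team [1B, align 1] → 49
+3 pad (align 4)
@52: hp [8B, align 4] → 60
@60: y [4B, align 4] → 64
size 64, align 8
— Descriptor2 —
@0: y [4B, align 4] → 4
+4 pad (align 8)
@8: state [8B, align 8] → 16
@16: team [1B, align 1] → 17
+7 pad (align 8)
@24: target [8B, align 8] → 32
@32: vx [4B, align 4] → 36
+4 pad (align 8)
@40: score [24B, align 8] → 64
@64: hp [8B, align 4] → 72
@72: vy [4B, align 4] → 76
+4 tail pad (align 8)
size 80, align 8
64 − 80 = -16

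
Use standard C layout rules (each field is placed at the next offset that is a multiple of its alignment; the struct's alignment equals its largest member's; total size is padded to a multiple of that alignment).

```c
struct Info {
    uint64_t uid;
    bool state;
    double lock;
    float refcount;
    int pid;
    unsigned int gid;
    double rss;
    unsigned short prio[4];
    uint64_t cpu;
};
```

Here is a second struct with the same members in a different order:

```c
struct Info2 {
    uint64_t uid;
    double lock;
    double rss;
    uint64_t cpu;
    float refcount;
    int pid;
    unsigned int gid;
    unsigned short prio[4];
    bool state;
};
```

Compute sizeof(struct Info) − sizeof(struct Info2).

8

@0: uid [8B, align 8] → 8
@8: state [1B, align 1] → 9
+7 pad (align 8)
@16: lock [8B, align 8] → 24
@24: refcount [4B, align 4] → 28
@28: pid [4B, align 4] → 32
@32: gid [4B, align 4] → 36
+4 pad (align 8)
@40: rss [8B, align 8] → 48
@48: prio [8B, align 2] → 56
@56: cpu [8B, align 8] → 64
size 64, align 8
— Info2 —
@0: uid [8B, align 8] → 8
@8: lock [8B, align 8] → 16
@16: rss [8B, align 8] → 24
@24: cpu [8B, align 8] → 32
@32: refcount [4B, align 4] → 36
@36: pid [4B, align 4] → 40
@40: gid [4B, align 4] → 44
@44: prio [8B, align 2] → 52
@52: state [1B, align 1] → 53
+3 tail pad (align 8)
size 56, align 8
64 − 56 = 8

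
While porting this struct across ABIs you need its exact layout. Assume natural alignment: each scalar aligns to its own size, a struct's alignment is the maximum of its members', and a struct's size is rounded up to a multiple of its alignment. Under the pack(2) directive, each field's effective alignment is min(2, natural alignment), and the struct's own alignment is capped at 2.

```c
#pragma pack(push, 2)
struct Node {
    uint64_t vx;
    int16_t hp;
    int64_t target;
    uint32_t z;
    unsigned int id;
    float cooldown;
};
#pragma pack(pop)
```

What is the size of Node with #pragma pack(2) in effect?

30

vx at 0 (size 8, align 2) → ends 8
hp at 8 (size 2, align 2) → ends 10
target at 10 (size 8, align 2) → ends 18
z at 18 (size 4, align 2) → ends 22
id at 22 (size 4, align 2) → ends 26
cooldown at 26 (size 4, align 2) → ends 30
total 30 bytes, alignment 2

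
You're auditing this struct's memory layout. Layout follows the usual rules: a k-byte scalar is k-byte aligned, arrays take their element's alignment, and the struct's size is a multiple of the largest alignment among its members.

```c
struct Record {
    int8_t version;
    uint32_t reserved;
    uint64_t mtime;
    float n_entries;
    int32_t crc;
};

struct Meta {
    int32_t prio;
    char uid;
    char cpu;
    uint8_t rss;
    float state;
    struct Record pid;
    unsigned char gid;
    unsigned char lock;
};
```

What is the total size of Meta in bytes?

48 bytes

Record: version at 0 (size 1, align 1) → ends 1; pad 3 to align 4 for reserved; reserved at 4 (size 4, align 4) → ends 8; mtime at 8 (size 8, align 8) → ends 16; n_entries at 16 (size 4, align 4) → ends 20; crc at 20 (size 4, align 4) → ends 24; total 24 bytes, alignment 8
prio at 0 (size 4, align 4) → ends 4
uid at 4 (size 1, align 1) → ends 5
cpu at 5 (size 1, align 1) → ends 6
rss at 6 (size 1, align 1) → ends 7
pad 1 to align 4 for state
state at 8 (size 4, align 4) → ends 12
pad 4 to align 8 for pid
pid at 16 (size 24, align 8) → ends 40
gid at 40 (size 1, align 1) → ends 41
lock at 41 (size 1, align 1) → ends 42
tail pad 6 to reach multiple of 8
total 48 bytes, alignment 8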